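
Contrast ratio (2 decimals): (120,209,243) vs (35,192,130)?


Linearize each sRGB channel c=v/255: c/12.92 if c ≤ 0.04045 else ((c+0.055)/1.055)^2.4
L = 0.2126×R_lin + 0.7152×G_lin + 0.0722×B_lin
Color 1 (120,209,243):
  R=120: 120/255≈0.4706 > 0.04045 → ((0.4706+0.055)/1.055)^2.4 ≈ 0.18782
  G=209: 209/255≈0.8196 > 0.04045 → ((0.8196+0.055)/1.055)^2.4 ≈ 0.63760
  B=243: 243/255≈0.9529 > 0.04045 → ((0.9529+0.055)/1.055)^2.4 ≈ 0.89627
  L1 = 0.2126×0.18782 + 0.7152×0.63760 + 0.0722×0.89627 ≈ 0.56065
Color 2 (35,192,130):
  R=35: 35/255≈0.1373 > 0.04045 → ((0.1373+0.055)/1.055)^2.4 ≈ 0.01681
  G=192: 192/255≈0.7529 > 0.04045 → ((0.7529+0.055)/1.055)^2.4 ≈ 0.52712
  B=130: 130/255≈0.5098 > 0.04045 → ((0.5098+0.055)/1.055)^2.4 ≈ 0.22323
  L2 = 0.2126×0.01681 + 0.7152×0.52712 + 0.0722×0.22323 ≈ 0.39668
Lighter = 0.56065, Darker = 0.39668
Ratio = (L_lighter + 0.05) / (L_darker + 0.05)
Ratio = (0.56065 + 0.05) / (0.39668 + 0.05) = 0.61065 / 0.44668 ≈ 1.3671
Ratio ≈ 1.37:1


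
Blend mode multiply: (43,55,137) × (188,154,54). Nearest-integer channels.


Multiply: C = A×B/255, rounded to nearest integer
R: 43×188/255 = 8084/255 ≈ 31.702 → 32
G: 55×154/255 = 8470/255 ≈ 33.216 → 33
B: 137×54/255 = 7398/255 ≈ 29.012 → 29
= RGB(32, 33, 29)


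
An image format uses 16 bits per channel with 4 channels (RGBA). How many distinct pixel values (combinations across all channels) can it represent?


Total bits = 16 bits/channel × 4 channels = 64 bits
Distinct pixel values = 2^64
= 18,446,744,073,709,551,616 pixel values


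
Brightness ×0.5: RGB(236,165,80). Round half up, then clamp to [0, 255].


Multiply each channel by 0.5, round half up, clamp to [0, 255]
R: 236×0.5 = 118
G: 165×0.5 = 82.5 → round → 83
B: 80×0.5 = 40
= RGB(118, 83, 40)


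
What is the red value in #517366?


Color: #517366
R = 51 = 81
G = 73 = 115
B = 66 = 102
Red = 81


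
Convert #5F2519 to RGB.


5F → 95 (R)
25 → 37 (G)
19 → 25 (B)
= RGB(95, 37, 25)


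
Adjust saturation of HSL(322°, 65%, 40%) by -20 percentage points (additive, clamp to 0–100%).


Original S = 65%
Adjustment = -20 percentage points
New S = 65 + (-20) = 45
Clamp to [0, 100] → 45
= HSL(322°, 45%, 40%)


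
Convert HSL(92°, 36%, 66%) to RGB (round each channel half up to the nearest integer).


H=92°, S=0.36, L=0.66
C = (1-|2L-1|)×S = (1-|0.32|)×0.36 = 0.2448
H' = H/60 = 92/60 ≈ 1.5333; X = C×(1-|H' mod 2 - 1|) = 0.11424
m = L - C/2 = 0.66 - 0.1224 = 0.5376
Sector ⌊H'⌋ = 1 → (R',G',B') = (0.11424, 0.2448, 0.0)
RGB = ((R'+m)×255, (G'+m)×255, (B'+m)×255) = (166.2192, 199.512, 137.088)
Round half up → RGB(166, 200, 137)


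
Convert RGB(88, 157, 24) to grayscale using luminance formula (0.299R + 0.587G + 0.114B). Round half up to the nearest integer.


Gray = 0.299×R + 0.587×G + 0.114×B
Gray = 0.299×88 + 0.587×157 + 0.114×24
Gray = 26.312 + 92.159 + 2.736
Gray = 121.207 → round half up → 121
Gray = 121


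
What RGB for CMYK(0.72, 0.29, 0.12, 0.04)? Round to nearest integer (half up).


R = 255 × (1-C) × (1-K) = 255 × 0.28 × 0.96 = 68.544 → 69
G = 255 × (1-M) × (1-K) = 255 × 0.71 × 0.96 = 173.808 → 174
B = 255 × (1-Y) × (1-K) = 255 × 0.88 × 0.96 = 215.424 → 215
= RGB(69, 174, 215)


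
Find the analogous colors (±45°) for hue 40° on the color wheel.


Base hue: 40°
Left analog: (40 - 45) mod 360 = 355°
Right analog: (40 + 45) mod 360 = 85°
Analogous hues = 355° and 85°


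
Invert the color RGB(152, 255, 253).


Invert: (255-R, 255-G, 255-B)
R: 255-152 = 103
G: 255-255 = 0
B: 255-253 = 2
= RGB(103, 0, 2)


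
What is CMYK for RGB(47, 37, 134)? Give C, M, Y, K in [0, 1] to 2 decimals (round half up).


R'=47/255≈0.1843, G'=37/255≈0.1451, B'=134/255≈0.5255
K = 1 - max(R',G',B') = 1 - 134/255 = 121/255 = 0.47450… → 0.47
(1-R'-K)/(1-K) simplifies to (max-R)/max with max = 134:
C = (134-47)/134 = 87/134 = 0.64925… → 0.65
M = (134-37)/134 = 97/134 = 0.72388… → 0.72
Y = (134-134)/134 = 0/134 = 0 → 0.00
= CMYK(0.65, 0.72, 0.00, 0.47)


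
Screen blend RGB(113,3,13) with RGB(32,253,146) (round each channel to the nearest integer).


Screen: C = 255 - (255-A)×(255-B)/255, rounded to nearest integer
R: 255 - (255-113)×(255-32)/255 = 255 - 31666/255 ≈ 255 - 124.180 = 130.820 → 131
G: 255 - (255-3)×(255-253)/255 = 255 - 504/255 ≈ 255 - 1.976 = 253.024 → 253
B: 255 - (255-13)×(255-146)/255 = 255 - 26378/255 ≈ 255 - 103.443 = 151.557 → 152
= RGB(131, 253, 152)


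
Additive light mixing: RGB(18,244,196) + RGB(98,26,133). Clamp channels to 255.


Additive: each channel = min(255, C₁+C₂)
R: 18+98 = 116 → 116
G: 244+26 = 270 → 255
B: 196+133 = 329 → 255
= RGB(116, 255, 255)


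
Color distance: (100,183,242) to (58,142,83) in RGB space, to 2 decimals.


d = √[(R₁-R₂)² + (G₁-G₂)² + (B₁-B₂)²]
d = √[(100-58)² + (183-142)² + (242-83)²]
d = √[1764 + 1681 + 25281]
d = √28726
d ≈ 169.49


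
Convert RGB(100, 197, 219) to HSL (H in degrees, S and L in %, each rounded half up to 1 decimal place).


Normalize: R'=100/255≈0.3922, G'=197/255≈0.7725, B'=219/255≈0.8588
Max=219/255, Min=100/255, Δ=Max-Min=119/255
L = (Max+Min)/2 = (219+100)/510 = 319/510 = 0.62549… → L = 62.5%
L > 0.5 → S = Δ/(2-Max-Min) = 119/(510-219-100) = 119/191 = 0.62303… → S = 62.3%
(the 1/255 factors cancel in S and H, so raw channel differences can be used)
Max is B' → H = 60 × ((R-G)/Δ + 4) = 60 × ((100-197)/119 + 4)
  -97/119 + 4 = -0.8151… + 4 = 3.1848…
  H = 60 × 3.1848… = 191.092…° → H = 191.1°
= HSL(191.1°, 62.3%, 62.5%)


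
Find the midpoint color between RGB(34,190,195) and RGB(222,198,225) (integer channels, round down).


Midpoint: each channel = ⌊(C₁+C₂)/2⌋
R: ⌊(34+222)/2⌋ = 128
G: ⌊(190+198)/2⌋ = 194
B: ⌊(195+225)/2⌋ = 210
= RGB(128, 194, 210)


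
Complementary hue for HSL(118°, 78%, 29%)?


Complement = opposite side of color wheel = hue + 180°
H' = (118 + 180) mod 360 = 298°
S and L unchanged.
= HSL(298°, 78%, 29%)


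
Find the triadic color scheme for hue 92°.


Triadic: equally spaced at 120° intervals
H1 = 92°
H2 = (92 + 120) mod 360 = 212°
H3 = (92 + 240) mod 360 = 332°
Triadic = 92°, 212°, 332°


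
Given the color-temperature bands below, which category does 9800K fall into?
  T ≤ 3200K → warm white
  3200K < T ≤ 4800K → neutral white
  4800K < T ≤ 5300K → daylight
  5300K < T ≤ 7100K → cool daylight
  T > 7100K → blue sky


Temperature: 9800K
9800K > 7100K → blue sky
Classification: blue sky


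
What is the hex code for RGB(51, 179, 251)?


R = 51 → 33 (hex)
G = 179 → B3 (hex)
B = 251 → FB (hex)
Hex = #33B3FB


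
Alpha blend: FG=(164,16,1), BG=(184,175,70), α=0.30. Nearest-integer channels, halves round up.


C = α×F + (1-α)×B, with 1-α = 0.70
R: 0.30×164 + 0.70×184 = 49.20 + 128.80 = 178.00 → 178
G: 0.30×16 + 0.70×175 = 4.80 + 122.50 = 127.30 → 127
B: 0.30×1 + 0.70×70 = 0.30 + 49.00 = 49.30 → 49
= RGB(178, 127, 49)


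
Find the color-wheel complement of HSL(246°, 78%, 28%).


Complement = opposite side of color wheel = hue + 180°
H' = (246 + 180) mod 360 = 66°
S and L unchanged.
= HSL(66°, 78%, 28%)


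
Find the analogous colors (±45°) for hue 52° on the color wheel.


Base hue: 52°
Left analog: (52 - 45) mod 360 = 7°
Right analog: (52 + 45) mod 360 = 97°
Analogous hues = 7° and 97°


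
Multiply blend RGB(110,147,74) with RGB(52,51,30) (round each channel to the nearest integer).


Multiply: C = A×B/255, rounded to nearest integer
R: 110×52/255 = 5720/255 ≈ 22.431 → 22
G: 147×51/255 = 7497/255 ≈ 29.400 → 29
B: 74×30/255 = 2220/255 ≈ 8.706 → 9
= RGB(22, 29, 9)


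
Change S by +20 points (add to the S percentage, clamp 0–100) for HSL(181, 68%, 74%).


Original S = 68%
Adjustment = +20 percentage points
New S = 68 + (20) = 88
Clamp to [0, 100] → 88
= HSL(181°, 88%, 74%)


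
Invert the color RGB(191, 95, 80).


Invert: (255-R, 255-G, 255-B)
R: 255-191 = 64
G: 255-95 = 160
B: 255-80 = 175
= RGB(64, 160, 175)


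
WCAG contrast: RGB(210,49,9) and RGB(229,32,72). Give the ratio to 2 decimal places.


Linearize each sRGB channel c=v/255: c/12.92 if c ≤ 0.04045 else ((c+0.055)/1.055)^2.4
L = 0.2126×R_lin + 0.7152×G_lin + 0.0722×B_lin
Color 1 (210,49,9):
  R=210: 210/255≈0.8235 > 0.04045 → ((0.8235+0.055)/1.055)^2.4 ≈ 0.64448
  G=49: 49/255≈0.1922 > 0.04045 → ((0.1922+0.055)/1.055)^2.4 ≈ 0.03071
  B=9: 9/255≈0.0353 ≤ 0.04045 → 0.0353/12.92 ≈ 0.00273
  L1 = 0.2126×0.64448 + 0.7152×0.03071 + 0.0722×0.00273 ≈ 0.15918
Color 2 (229,32,72):
  R=229: 229/255≈0.8980 > 0.04045 → ((0.8980+0.055)/1.055)^2.4 ≈ 0.78354
  G=32: 32/255≈0.1255 > 0.04045 → ((0.1255+0.055)/1.055)^2.4 ≈ 0.01444
  B=72: 72/255≈0.2824 > 0.04045 → ((0.2824+0.055)/1.055)^2.4 ≈ 0.06480
  L2 = 0.2126×0.78354 + 0.7152×0.01444 + 0.0722×0.06480 ≈ 0.18159
Lighter = 0.18159, Darker = 0.15918
Ratio = (L_lighter + 0.05) / (L_darker + 0.05)
Ratio = (0.18159 + 0.05) / (0.15918 + 0.05) = 0.23159 / 0.20918 ≈ 1.1071
Ratio ≈ 1.11:1


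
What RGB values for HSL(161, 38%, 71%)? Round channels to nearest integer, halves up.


H=161°, S=0.38, L=0.71
C = (1-|2L-1|)×S = (1-|0.42|)×0.38 = 0.2204
H' = H/60 = 161/60 ≈ 2.6833; X = C×(1-|H' mod 2 - 1|) ≈ 0.1506
m = L - C/2 = 0.71 - 0.1102 = 0.5998
Sector ⌊H'⌋ = 2 → (R',G',B') = (0.0, 0.2204, ≈0.1506)
RGB = ((R'+m)×255, (G'+m)×255, (B'+m)×255) = (152.949, 209.151, 191.3537)
Round half up → RGB(153, 209, 191)


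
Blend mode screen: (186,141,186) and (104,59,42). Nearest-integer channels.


Screen: C = 255 - (255-A)×(255-B)/255, rounded to nearest integer
R: 255 - (255-186)×(255-104)/255 = 255 - 10419/255 ≈ 255 - 40.859 = 214.141 → 214
G: 255 - (255-141)×(255-59)/255 = 255 - 22344/255 ≈ 255 - 87.624 = 167.376 → 167
B: 255 - (255-186)×(255-42)/255 = 255 - 14697/255 ≈ 255 - 57.635 = 197.365 → 197
= RGB(214, 167, 197)


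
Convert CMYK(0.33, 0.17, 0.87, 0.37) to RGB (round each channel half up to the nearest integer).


R = 255 × (1-C) × (1-K) = 255 × 0.67 × 0.63 = 107.6355 → 108
G = 255 × (1-M) × (1-K) = 255 × 0.83 × 0.63 = 133.3395 → 133
B = 255 × (1-Y) × (1-K) = 255 × 0.13 × 0.63 = 20.8845 → 21
= RGB(108, 133, 21)


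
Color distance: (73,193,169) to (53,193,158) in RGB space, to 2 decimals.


d = √[(R₁-R₂)² + (G₁-G₂)² + (B₁-B₂)²]
d = √[(73-53)² + (193-193)² + (169-158)²]
d = √[400 + 0 + 121]
d = √521
d ≈ 22.83


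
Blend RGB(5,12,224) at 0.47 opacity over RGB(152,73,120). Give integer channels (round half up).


C = α×F + (1-α)×B, with 1-α = 0.53
R: 0.47×5 + 0.53×152 = 2.35 + 80.56 = 82.91 → 83
G: 0.47×12 + 0.53×73 = 5.64 + 38.69 = 44.33 → 44
B: 0.47×224 + 0.53×120 = 105.28 + 63.60 = 168.88 → 169
= RGB(83, 44, 169)


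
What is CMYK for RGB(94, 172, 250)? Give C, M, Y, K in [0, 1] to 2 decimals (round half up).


R'=94/255≈0.3686, G'=172/255≈0.6745, B'=250/255≈0.9804
K = 1 - max(R',G',B') = 1 - 250/255 = 5/255 = 0.01960… → 0.02
(1-R'-K)/(1-K) simplifies to (max-R)/max with max = 250:
C = (250-94)/250 = 156/250 = 0.624 → 0.62
M = (250-172)/250 = 78/250 = 0.312 → 0.31
Y = (250-250)/250 = 0/250 = 0 → 0.00
= CMYK(0.62, 0.31, 0.00, 0.02)


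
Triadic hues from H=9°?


Triadic: equally spaced at 120° intervals
H1 = 9°
H2 = (9 + 120) mod 360 = 129°
H3 = (9 + 240) mod 360 = 249°
Triadic = 9°, 129°, 249°


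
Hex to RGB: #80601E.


80 → 128 (R)
60 → 96 (G)
1E → 30 (B)
= RGB(128, 96, 30)


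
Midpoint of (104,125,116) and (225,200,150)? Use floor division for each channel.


Midpoint: each channel = ⌊(C₁+C₂)/2⌋
R: ⌊(104+225)/2⌋ = 164
G: ⌊(125+200)/2⌋ = 162
B: ⌊(116+150)/2⌋ = 133
= RGB(164, 162, 133)


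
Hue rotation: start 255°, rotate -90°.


New hue = (H + rotation) mod 360
New hue = (255 -90) mod 360
= 165 mod 360
= 165°


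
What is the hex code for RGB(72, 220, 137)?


R = 72 → 48 (hex)
G = 220 → DC (hex)
B = 137 → 89 (hex)
Hex = #48DC89


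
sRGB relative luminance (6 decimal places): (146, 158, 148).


Linearize each channel (sRGB transfer function): c = v/255; c_lin = c/12.92 if c ≤ 0.04045, else ((c+0.055)/1.055)^2.4
  R: 146/255 ≈ 0.572549 > 0.04045 → ((0.572549+0.055)/1.055)^2.4 ≈ 0.287441
  G: 158/255 ≈ 0.619608 > 0.04045 → ((0.619608+0.055)/1.055)^2.4 ≈ 0.341914
  B: 148/255 ≈ 0.580392 > 0.04045 → ((0.580392+0.055)/1.055)^2.4 ≈ 0.296138
R_lin = 0.287441, G_lin = 0.341914, B_lin = 0.296138
L = 0.2126×R + 0.7152×G + 0.0722×B
L = 0.2126×0.287441 + 0.7152×0.341914 + 0.0722×0.296138
L ≈ 0.327028


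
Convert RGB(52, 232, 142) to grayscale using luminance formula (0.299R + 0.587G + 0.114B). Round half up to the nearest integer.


Gray = 0.299×R + 0.587×G + 0.114×B
Gray = 0.299×52 + 0.587×232 + 0.114×142
Gray = 15.548 + 136.184 + 16.188
Gray = 167.920 → round half up → 168
Gray = 168


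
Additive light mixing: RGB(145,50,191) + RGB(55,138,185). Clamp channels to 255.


Additive: each channel = min(255, C₁+C₂)
R: 145+55 = 200 → 200
G: 50+138 = 188 → 188
B: 191+185 = 376 → 255
= RGB(200, 188, 255)


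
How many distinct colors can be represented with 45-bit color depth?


Colors = 2^bits = 2^45
= 35,184,372,088,832 colors


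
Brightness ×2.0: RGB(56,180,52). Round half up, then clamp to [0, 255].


Multiply each channel by 2.0, round half up, clamp to [0, 255]
R: 56×2.0 = 112
G: 180×2.0 = 360 → clamp → 255
B: 52×2.0 = 104
= RGB(112, 255, 104)


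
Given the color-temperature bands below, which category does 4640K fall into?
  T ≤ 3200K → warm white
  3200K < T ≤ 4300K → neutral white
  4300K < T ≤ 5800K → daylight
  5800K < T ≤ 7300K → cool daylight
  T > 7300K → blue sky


Temperature: 4640K
4300K < 4640K ≤ 5800K → daylight
Classification: daylight


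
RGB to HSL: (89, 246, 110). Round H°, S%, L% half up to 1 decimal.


Normalize: R'=89/255≈0.3490, G'=246/255≈0.9647, B'=110/255≈0.4314
Max=246/255, Min=89/255, Δ=Max-Min=157/255
L = (Max+Min)/2 = (246+89)/510 = 335/510 = 0.65686… → L = 65.7%
L > 0.5 → S = Δ/(2-Max-Min) = 157/(510-246-89) = 157/175 = 0.89714… → S = 89.7%
(the 1/255 factors cancel in S and H, so raw channel differences can be used)
Max is G' → H = 60 × ((B-R)/Δ + 2) = 60 × ((110-89)/157 + 2)
  21/157 + 2 = 0.1337… + 2 = 2.1337…
  H = 60 × 2.1337… = 128.025…° → H = 128.0°
= HSL(128.0°, 89.7%, 65.7%)


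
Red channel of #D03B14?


Color: #D03B14
R = D0 = 208
G = 3B = 59
B = 14 = 20
Red = 208


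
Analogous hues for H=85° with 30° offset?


Base hue: 85°
Left analog: (85 - 30) mod 360 = 55°
Right analog: (85 + 30) mod 360 = 115°
Analogous hues = 55° and 115°


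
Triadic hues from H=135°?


Triadic: equally spaced at 120° intervals
H1 = 135°
H2 = (135 + 120) mod 360 = 255°
H3 = (135 + 240) mod 360 = 15°
Triadic = 135°, 255°, 15°


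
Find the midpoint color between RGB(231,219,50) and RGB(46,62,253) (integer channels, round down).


Midpoint: each channel = ⌊(C₁+C₂)/2⌋
R: ⌊(231+46)/2⌋ = 138
G: ⌊(219+62)/2⌋ = 140
B: ⌊(50+253)/2⌋ = 151
= RGB(138, 140, 151)


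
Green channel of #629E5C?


Color: #629E5C
R = 62 = 98
G = 9E = 158
B = 5C = 92
Green = 158


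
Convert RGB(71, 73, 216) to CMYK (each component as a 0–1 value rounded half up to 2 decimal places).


R'=71/255≈0.2784, G'=73/255≈0.2863, B'=216/255≈0.8471
K = 1 - max(R',G',B') = 1 - 216/255 = 39/255 = 0.15294… → 0.15
(1-R'-K)/(1-K) simplifies to (max-R)/max with max = 216:
C = (216-71)/216 = 145/216 = 0.67129… → 0.67
M = (216-73)/216 = 143/216 = 0.66203… → 0.66
Y = (216-216)/216 = 0/216 = 0 → 0.00
= CMYK(0.67, 0.66, 0.00, 0.15)


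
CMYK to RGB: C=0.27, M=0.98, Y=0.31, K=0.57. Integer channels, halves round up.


R = 255 × (1-C) × (1-K) = 255 × 0.73 × 0.43 = 80.0445 → 80
G = 255 × (1-M) × (1-K) = 255 × 0.02 × 0.43 = 2.193 → 2
B = 255 × (1-Y) × (1-K) = 255 × 0.69 × 0.43 = 75.6585 → 76
= RGB(80, 2, 76)


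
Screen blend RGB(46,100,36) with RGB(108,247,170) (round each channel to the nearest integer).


Screen: C = 255 - (255-A)×(255-B)/255, rounded to nearest integer
R: 255 - (255-46)×(255-108)/255 = 255 - 30723/255 ≈ 255 - 120.482 = 134.518 → 135
G: 255 - (255-100)×(255-247)/255 = 255 - 1240/255 ≈ 255 - 4.863 = 250.137 → 250
B: 255 - (255-36)×(255-170)/255 = 255 - 18615/255 ≈ 255 - 73.000 = 182.000 → 182
= RGB(135, 250, 182)


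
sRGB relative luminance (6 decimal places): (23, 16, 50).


Linearize each channel (sRGB transfer function): c = v/255; c_lin = c/12.92 if c ≤ 0.04045, else ((c+0.055)/1.055)^2.4
  R: 23/255 ≈ 0.090196 > 0.04045 → ((0.090196+0.055)/1.055)^2.4 ≈ 0.008568
  G: 16/255 ≈ 0.062745 > 0.04045 → ((0.062745+0.055)/1.055)^2.4 ≈ 0.005182
  B: 50/255 ≈ 0.196078 > 0.04045 → ((0.196078+0.055)/1.055)^2.4 ≈ 0.031896
R_lin = 0.008568, G_lin = 0.005182, B_lin = 0.031896
L = 0.2126×R + 0.7152×G + 0.0722×B
L = 0.2126×0.008568 + 0.7152×0.005182 + 0.0722×0.031896
L ≈ 0.007830


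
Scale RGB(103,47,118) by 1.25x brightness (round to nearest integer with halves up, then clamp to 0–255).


Multiply each channel by 1.25, round half up, clamp to [0, 255]
R: 103×1.25 = 128.75 → round → 129
G: 47×1.25 = 58.75 → round → 59
B: 118×1.25 = 147.5 → round → 148
= RGB(129, 59, 148)


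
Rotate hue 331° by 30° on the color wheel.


New hue = (H + rotation) mod 360
New hue = (331 + 30) mod 360
= 361 mod 360
= 1°


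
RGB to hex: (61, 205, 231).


R = 61 → 3D (hex)
G = 205 → CD (hex)
B = 231 → E7 (hex)
Hex = #3DCDE7


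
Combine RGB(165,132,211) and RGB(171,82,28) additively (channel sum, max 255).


Additive: each channel = min(255, C₁+C₂)
R: 165+171 = 336 → 255
G: 132+82 = 214 → 214
B: 211+28 = 239 → 239
= RGB(255, 214, 239)


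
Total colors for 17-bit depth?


Colors = 2^bits = 2^17
= 131,072 colors


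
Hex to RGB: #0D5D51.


0D → 13 (R)
5D → 93 (G)
51 → 81 (B)
= RGB(13, 93, 81)


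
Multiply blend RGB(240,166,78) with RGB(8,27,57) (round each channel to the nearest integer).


Multiply: C = A×B/255, rounded to nearest integer
R: 240×8/255 = 1920/255 ≈ 7.529 → 8
G: 166×27/255 = 4482/255 ≈ 17.576 → 18
B: 78×57/255 = 4446/255 ≈ 17.435 → 17
= RGB(8, 18, 17)


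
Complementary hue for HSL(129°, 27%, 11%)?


Complement = opposite side of color wheel = hue + 180°
H' = (129 + 180) mod 360 = 309°
S and L unchanged.
= HSL(309°, 27%, 11%)


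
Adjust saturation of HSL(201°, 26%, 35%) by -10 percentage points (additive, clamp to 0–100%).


Original S = 26%
Adjustment = -10 percentage points
New S = 26 + (-10) = 16
Clamp to [0, 100] → 16
= HSL(201°, 16%, 35%)


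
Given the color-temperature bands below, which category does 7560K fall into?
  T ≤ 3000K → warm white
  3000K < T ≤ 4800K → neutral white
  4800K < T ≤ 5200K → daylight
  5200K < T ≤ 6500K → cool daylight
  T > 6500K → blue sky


Temperature: 7560K
7560K > 6500K → blue sky
Classification: blue sky


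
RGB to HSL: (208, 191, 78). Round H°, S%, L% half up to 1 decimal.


Normalize: R'=208/255≈0.8157, G'=191/255≈0.7490, B'=78/255≈0.3059
Max=208/255, Min=78/255, Δ=Max-Min=130/255
L = (Max+Min)/2 = (208+78)/510 = 286/510 = 0.56078… → L = 56.1%
L > 0.5 → S = Δ/(2-Max-Min) = 130/(510-208-78) = 130/224 = 0.58035… → S = 58.0%
(the 1/255 factors cancel in S and H, so raw channel differences can be used)
Max is R' → H = 60 × (((G-B)/Δ) mod 6) = 60 × (((191-78)/130) mod 6)
  113/130 = 0.8692…
  H = 60 × 0.8692… = 52.153…° → H = 52.2°
= HSL(52.2°, 58.0%, 56.1%)


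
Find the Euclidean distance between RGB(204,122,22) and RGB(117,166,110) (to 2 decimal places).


d = √[(R₁-R₂)² + (G₁-G₂)² + (B₁-B₂)²]
d = √[(204-117)² + (122-166)² + (22-110)²]
d = √[7569 + 1936 + 7744]
d = √17249
d ≈ 131.34


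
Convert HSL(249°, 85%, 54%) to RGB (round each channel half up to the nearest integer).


H=249°, S=0.85, L=0.54
C = (1-|2L-1|)×S = (1-|0.08|)×0.85 = 0.782
H' = H/60 = 249/60 ≈ 4.1500; X = C×(1-|H' mod 2 - 1|) = 0.1173
m = L - C/2 = 0.54 - 0.391 = 0.149
Sector ⌊H'⌋ = 4 → (R',G',B') = (0.1173, 0.0, 0.782)
RGB = ((R'+m)×255, (G'+m)×255, (B'+m)×255) = (67.9065, 37.995, 237.405)
Round half up → RGB(68, 38, 237)


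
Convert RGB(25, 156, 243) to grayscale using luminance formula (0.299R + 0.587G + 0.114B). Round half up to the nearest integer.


Gray = 0.299×R + 0.587×G + 0.114×B
Gray = 0.299×25 + 0.587×156 + 0.114×243
Gray = 7.475 + 91.572 + 27.702
Gray = 126.749 → round half up → 127
Gray = 127


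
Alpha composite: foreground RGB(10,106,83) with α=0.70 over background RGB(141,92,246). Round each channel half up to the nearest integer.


C = α×F + (1-α)×B, with 1-α = 0.30
R: 0.70×10 + 0.30×141 = 7.00 + 42.30 = 49.30 → 49
G: 0.70×106 + 0.30×92 = 74.20 + 27.60 = 101.80 → 102
B: 0.70×83 + 0.30×246 = 58.10 + 73.80 = 131.90 → 132
= RGB(49, 102, 132)


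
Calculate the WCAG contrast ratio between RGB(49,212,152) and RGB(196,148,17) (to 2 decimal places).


Linearize each sRGB channel c=v/255: c/12.92 if c ≤ 0.04045 else ((c+0.055)/1.055)^2.4
L = 0.2126×R_lin + 0.7152×G_lin + 0.0722×B_lin
Color 1 (49,212,152):
  R=49: 49/255≈0.1922 > 0.04045 → ((0.1922+0.055)/1.055)^2.4 ≈ 0.03071
  G=212: 212/255≈0.8314 > 0.04045 → ((0.8314+0.055)/1.055)^2.4 ≈ 0.65837
  B=152: 152/255≈0.5961 > 0.04045 → ((0.5961+0.055)/1.055)^2.4 ≈ 0.31399
  L1 = 0.2126×0.03071 + 0.7152×0.65837 + 0.0722×0.31399 ≈ 0.50007
Color 2 (196,148,17):
  R=196: 196/255≈0.7686 > 0.04045 → ((0.7686+0.055)/1.055)^2.4 ≈ 0.55201
  G=148: 148/255≈0.5804 > 0.04045 → ((0.5804+0.055)/1.055)^2.4 ≈ 0.29614
  B=17: 17/255≈0.0667 > 0.04045 → ((0.0667+0.055)/1.055)^2.4 ≈ 0.00561
  L2 = 0.2126×0.55201 + 0.7152×0.29614 + 0.0722×0.00561 ≈ 0.32956
Lighter = 0.50007, Darker = 0.32956
Ratio = (L_lighter + 0.05) / (L_darker + 0.05)
Ratio = (0.50007 + 0.05) / (0.32956 + 0.05) = 0.55007 / 0.37956 ≈ 1.4492
Ratio ≈ 1.45:1


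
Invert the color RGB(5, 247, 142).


Invert: (255-R, 255-G, 255-B)
R: 255-5 = 250
G: 255-247 = 8
B: 255-142 = 113
= RGB(250, 8, 113)


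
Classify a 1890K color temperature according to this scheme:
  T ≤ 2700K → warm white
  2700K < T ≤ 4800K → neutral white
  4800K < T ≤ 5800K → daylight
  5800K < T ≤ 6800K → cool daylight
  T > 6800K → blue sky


Temperature: 1890K
1890K ≤ 2700K → warm white
Classification: warm white


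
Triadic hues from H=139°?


Triadic: equally spaced at 120° intervals
H1 = 139°
H2 = (139 + 120) mod 360 = 259°
H3 = (139 + 240) mod 360 = 19°
Triadic = 139°, 259°, 19°


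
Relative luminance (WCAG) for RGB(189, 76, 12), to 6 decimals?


Linearize each channel (sRGB transfer function): c = v/255; c_lin = c/12.92 if c ≤ 0.04045, else ((c+0.055)/1.055)^2.4
  R: 189/255 ≈ 0.741176 > 0.04045 → ((0.741176+0.055)/1.055)^2.4 ≈ 0.508881
  G: 76/255 ≈ 0.298039 > 0.04045 → ((0.298039+0.055)/1.055)^2.4 ≈ 0.072272
  B: 12/255 ≈ 0.047059 > 0.04045 → ((0.047059+0.055)/1.055)^2.4 ≈ 0.003677
R_lin = 0.508881, G_lin = 0.072272, B_lin = 0.003677
L = 0.2126×R + 0.7152×G + 0.0722×B
L = 0.2126×0.508881 + 0.7152×0.072272 + 0.0722×0.003677
L ≈ 0.160142


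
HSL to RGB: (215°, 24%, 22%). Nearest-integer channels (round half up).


H=215°, S=0.24, L=0.22
C = (1-|2L-1|)×S = (1-|-0.56|)×0.24 = 0.1056
H' = H/60 = 215/60 ≈ 3.5833; X = C×(1-|H' mod 2 - 1|) = 0.044
m = L - C/2 = 0.22 - 0.0528 = 0.1672
Sector ⌊H'⌋ = 3 → (R',G',B') = (0.0, 0.044, 0.1056)
RGB = ((R'+m)×255, (G'+m)×255, (B'+m)×255) = (42.636, 53.856, 69.564)
Round half up → RGB(43, 54, 70)


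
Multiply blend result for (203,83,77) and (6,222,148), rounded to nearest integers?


Multiply: C = A×B/255, rounded to nearest integer
R: 203×6/255 = 1218/255 ≈ 4.776 → 5
G: 83×222/255 = 18426/255 ≈ 72.259 → 72
B: 77×148/255 = 11396/255 ≈ 44.690 → 45
= RGB(5, 72, 45)


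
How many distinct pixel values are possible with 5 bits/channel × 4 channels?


Total bits = 5 bits/channel × 4 channels = 20 bits
Distinct pixel values = 2^20
= 1,048,576 pixel values


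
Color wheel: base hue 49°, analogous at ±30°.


Base hue: 49°
Left analog: (49 - 30) mod 360 = 19°
Right analog: (49 + 30) mod 360 = 79°
Analogous hues = 19° and 79°


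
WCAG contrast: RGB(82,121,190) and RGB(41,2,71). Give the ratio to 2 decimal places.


Linearize each sRGB channel c=v/255: c/12.92 if c ≤ 0.04045 else ((c+0.055)/1.055)^2.4
L = 0.2126×R_lin + 0.7152×G_lin + 0.0722×B_lin
Color 1 (82,121,190):
  R=82: 82/255≈0.3216 > 0.04045 → ((0.3216+0.055)/1.055)^2.4 ≈ 0.08438
  G=121: 121/255≈0.4745 > 0.04045 → ((0.4745+0.055)/1.055)^2.4 ≈ 0.19120
  B=190: 190/255≈0.7451 > 0.04045 → ((0.7451+0.055)/1.055)^2.4 ≈ 0.51492
  L1 = 0.2126×0.08438 + 0.7152×0.19120 + 0.0722×0.51492 ≈ 0.19186
Color 2 (41,2,71):
  R=41: 41/255≈0.1608 > 0.04045 → ((0.1608+0.055)/1.055)^2.4 ≈ 0.02217
  G=2: 2/255≈0.0078 ≤ 0.04045 → 0.0078/12.92 ≈ 0.00061
  B=71: 71/255≈0.2784 > 0.04045 → ((0.2784+0.055)/1.055)^2.4 ≈ 0.06301
  L2 = 0.2126×0.02217 + 0.7152×0.00061 + 0.0722×0.06301 ≈ 0.00970
Lighter = 0.19186, Darker = 0.00970
Ratio = (L_lighter + 0.05) / (L_darker + 0.05)
Ratio = (0.19186 + 0.05) / (0.00970 + 0.05) = 0.24186 / 0.05970 ≈ 4.0515
Ratio ≈ 4.05:1


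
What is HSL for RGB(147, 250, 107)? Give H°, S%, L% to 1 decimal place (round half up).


Normalize: R'=147/255≈0.5765, G'=250/255≈0.9804, B'=107/255≈0.4196
Max=250/255, Min=107/255, Δ=Max-Min=143/255
L = (Max+Min)/2 = (250+107)/510 = 357/510 = 0.7 → L = 70.0%
L > 0.5 → S = Δ/(2-Max-Min) = 143/(510-250-107) = 143/153 = 0.93464… → S = 93.5%
(the 1/255 factors cancel in S and H, so raw channel differences can be used)
Max is G' → H = 60 × ((B-R)/Δ + 2) = 60 × ((107-147)/143 + 2)
  -40/143 + 2 = -0.2797… + 2 = 1.7202…
  H = 60 × 1.7202… = 103.216…° → H = 103.2°
= HSL(103.2°, 93.5%, 70.0%)


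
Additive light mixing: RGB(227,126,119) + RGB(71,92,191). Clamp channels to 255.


Additive: each channel = min(255, C₁+C₂)
R: 227+71 = 298 → 255
G: 126+92 = 218 → 218
B: 119+191 = 310 → 255
= RGB(255, 218, 255)


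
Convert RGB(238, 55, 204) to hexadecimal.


R = 238 → EE (hex)
G = 55 → 37 (hex)
B = 204 → CC (hex)
Hex = #EE37CC


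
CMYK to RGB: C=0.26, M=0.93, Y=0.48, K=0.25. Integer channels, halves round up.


R = 255 × (1-C) × (1-K) = 255 × 0.74 × 0.75 = 141.525 → 142
G = 255 × (1-M) × (1-K) = 255 × 0.07 × 0.75 = 13.3875 → 13
B = 255 × (1-Y) × (1-K) = 255 × 0.52 × 0.75 = 99.45 → 99
= RGB(142, 13, 99)


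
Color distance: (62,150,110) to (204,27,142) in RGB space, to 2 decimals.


d = √[(R₁-R₂)² + (G₁-G₂)² + (B₁-B₂)²]
d = √[(62-204)² + (150-27)² + (110-142)²]
d = √[20164 + 15129 + 1024]
d = √36317
d ≈ 190.57


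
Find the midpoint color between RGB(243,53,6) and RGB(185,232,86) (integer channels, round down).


Midpoint: each channel = ⌊(C₁+C₂)/2⌋
R: ⌊(243+185)/2⌋ = 214
G: ⌊(53+232)/2⌋ = 142
B: ⌊(6+86)/2⌋ = 46
= RGB(214, 142, 46)


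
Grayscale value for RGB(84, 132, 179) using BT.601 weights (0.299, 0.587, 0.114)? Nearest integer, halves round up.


Gray = 0.299×R + 0.587×G + 0.114×B
Gray = 0.299×84 + 0.587×132 + 0.114×179
Gray = 25.116 + 77.484 + 20.406
Gray = 123.006 → round half up → 123
Gray = 123


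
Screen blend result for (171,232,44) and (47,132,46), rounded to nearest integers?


Screen: C = 255 - (255-A)×(255-B)/255, rounded to nearest integer
R: 255 - (255-171)×(255-47)/255 = 255 - 17472/255 ≈ 255 - 68.518 = 186.482 → 186
G: 255 - (255-232)×(255-132)/255 = 255 - 2829/255 ≈ 255 - 11.094 = 243.906 → 244
B: 255 - (255-44)×(255-46)/255 = 255 - 44099/255 ≈ 255 - 172.937 = 82.063 → 82
= RGB(186, 244, 82)


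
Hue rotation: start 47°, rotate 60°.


New hue = (H + rotation) mod 360
New hue = (47 + 60) mod 360
= 107 mod 360
= 107°


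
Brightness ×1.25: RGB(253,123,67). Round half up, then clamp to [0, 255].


Multiply each channel by 1.25, round half up, clamp to [0, 255]
R: 253×1.25 = 316.25 → round → 316 → clamp → 255
G: 123×1.25 = 153.75 → round → 154
B: 67×1.25 = 83.75 → round → 84
= RGB(255, 154, 84)


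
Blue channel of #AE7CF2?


Color: #AE7CF2
R = AE = 174
G = 7C = 124
B = F2 = 242
Blue = 242


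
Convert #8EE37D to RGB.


8E → 142 (R)
E3 → 227 (G)
7D → 125 (B)
= RGB(142, 227, 125)


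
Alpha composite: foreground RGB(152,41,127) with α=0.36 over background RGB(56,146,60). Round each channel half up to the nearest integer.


C = α×F + (1-α)×B, with 1-α = 0.64
R: 0.36×152 + 0.64×56 = 54.72 + 35.84 = 90.56 → 91
G: 0.36×41 + 0.64×146 = 14.76 + 93.44 = 108.20 → 108
B: 0.36×127 + 0.64×60 = 45.72 + 38.40 = 84.12 → 84
= RGB(91, 108, 84)


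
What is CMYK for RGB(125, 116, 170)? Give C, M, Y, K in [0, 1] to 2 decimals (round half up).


R'=125/255≈0.4902, G'=116/255≈0.4549, B'=170/255≈0.6667
K = 1 - max(R',G',B') = 1 - 170/255 = 85/255 = 0.33333… → 0.33
(1-R'-K)/(1-K) simplifies to (max-R)/max with max = 170:
C = (170-125)/170 = 45/170 = 0.26470… → 0.26
M = (170-116)/170 = 54/170 = 0.31764… → 0.32
Y = (170-170)/170 = 0/170 = 0 → 0.00
= CMYK(0.26, 0.32, 0.00, 0.33)


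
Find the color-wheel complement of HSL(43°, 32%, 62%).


Complement = opposite side of color wheel = hue + 180°
H' = (43 + 180) mod 360 = 223°
S and L unchanged.
= HSL(223°, 32%, 62%)


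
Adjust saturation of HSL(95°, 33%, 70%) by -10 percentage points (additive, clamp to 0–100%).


Original S = 33%
Adjustment = -10 percentage points
New S = 33 + (-10) = 23
Clamp to [0, 100] → 23
= HSL(95°, 23%, 70%)


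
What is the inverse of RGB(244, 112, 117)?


Invert: (255-R, 255-G, 255-B)
R: 255-244 = 11
G: 255-112 = 143
B: 255-117 = 138
= RGB(11, 143, 138)


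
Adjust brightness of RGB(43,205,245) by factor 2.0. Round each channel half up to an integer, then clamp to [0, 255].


Multiply each channel by 2.0, round half up, clamp to [0, 255]
R: 43×2.0 = 86
G: 205×2.0 = 410 → clamp → 255
B: 245×2.0 = 490 → clamp → 255
= RGB(86, 255, 255)


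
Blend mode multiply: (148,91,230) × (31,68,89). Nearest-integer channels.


Multiply: C = A×B/255, rounded to nearest integer
R: 148×31/255 = 4588/255 ≈ 17.992 → 18
G: 91×68/255 = 6188/255 ≈ 24.267 → 24
B: 230×89/255 = 20470/255 ≈ 80.275 → 80
= RGB(18, 24, 80)


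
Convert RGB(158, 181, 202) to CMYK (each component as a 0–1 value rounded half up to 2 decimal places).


R'=158/255≈0.6196, G'=181/255≈0.7098, B'=202/255≈0.7922
K = 1 - max(R',G',B') = 1 - 202/255 = 53/255 = 0.20784… → 0.21
(1-R'-K)/(1-K) simplifies to (max-R)/max with max = 202:
C = (202-158)/202 = 44/202 = 0.21782… → 0.22
M = (202-181)/202 = 21/202 = 0.10396… → 0.10
Y = (202-202)/202 = 0/202 = 0 → 0.00
= CMYK(0.22, 0.10, 0.00, 0.21)


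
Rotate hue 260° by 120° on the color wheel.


New hue = (H + rotation) mod 360
New hue = (260 + 120) mod 360
= 380 mod 360
= 20°


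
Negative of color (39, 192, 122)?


Invert: (255-R, 255-G, 255-B)
R: 255-39 = 216
G: 255-192 = 63
B: 255-122 = 133
= RGB(216, 63, 133)


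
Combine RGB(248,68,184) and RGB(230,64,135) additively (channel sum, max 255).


Additive: each channel = min(255, C₁+C₂)
R: 248+230 = 478 → 255
G: 68+64 = 132 → 132
B: 184+135 = 319 → 255
= RGB(255, 132, 255)


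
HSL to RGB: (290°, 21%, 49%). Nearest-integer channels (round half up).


H=290°, S=0.21, L=0.49
C = (1-|2L-1|)×S = (1-|-0.02|)×0.21 = 0.2058
H' = H/60 = 290/60 ≈ 4.8333; X = C×(1-|H' mod 2 - 1|) = 0.1715
m = L - C/2 = 0.49 - 0.1029 = 0.3871
Sector ⌊H'⌋ = 4 → (R',G',B') = (0.1715, 0.0, 0.2058)
RGB = ((R'+m)×255, (G'+m)×255, (B'+m)×255) = (142.443, 98.7105, 151.1895)
Round half up → RGB(142, 99, 151)


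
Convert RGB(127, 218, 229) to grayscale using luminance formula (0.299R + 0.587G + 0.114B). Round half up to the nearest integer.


Gray = 0.299×R + 0.587×G + 0.114×B
Gray = 0.299×127 + 0.587×218 + 0.114×229
Gray = 37.973 + 127.966 + 26.106
Gray = 192.045 → round half up → 192
Gray = 192


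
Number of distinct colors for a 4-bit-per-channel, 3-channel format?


Total bits = 4 bits/channel × 3 channels = 12 bits
Distinct colors = 2^12
= 4,096 colors


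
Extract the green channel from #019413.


Color: #019413
R = 01 = 1
G = 94 = 148
B = 13 = 19
Green = 148


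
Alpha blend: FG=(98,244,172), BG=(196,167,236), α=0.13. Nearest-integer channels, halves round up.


C = α×F + (1-α)×B, with 1-α = 0.87
R: 0.13×98 + 0.87×196 = 12.74 + 170.52 = 183.26 → 183
G: 0.13×244 + 0.87×167 = 31.72 + 145.29 = 177.01 → 177
B: 0.13×172 + 0.87×236 = 22.36 + 205.32 = 227.68 → 228
= RGB(183, 177, 228)


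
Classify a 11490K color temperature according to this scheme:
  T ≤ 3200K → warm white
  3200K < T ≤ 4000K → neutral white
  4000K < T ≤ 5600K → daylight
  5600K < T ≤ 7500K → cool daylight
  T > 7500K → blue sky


Temperature: 11490K
11490K > 7500K → blue sky
Classification: blue sky


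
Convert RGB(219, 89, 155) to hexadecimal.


R = 219 → DB (hex)
G = 89 → 59 (hex)
B = 155 → 9B (hex)
Hex = #DB599B


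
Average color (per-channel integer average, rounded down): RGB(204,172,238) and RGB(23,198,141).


Midpoint: each channel = ⌊(C₁+C₂)/2⌋
R: ⌊(204+23)/2⌋ = 113
G: ⌊(172+198)/2⌋ = 185
B: ⌊(238+141)/2⌋ = 189
= RGB(113, 185, 189)


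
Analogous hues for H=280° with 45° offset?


Base hue: 280°
Left analog: (280 - 45) mod 360 = 235°
Right analog: (280 + 45) mod 360 = 325°
Analogous hues = 235° and 325°


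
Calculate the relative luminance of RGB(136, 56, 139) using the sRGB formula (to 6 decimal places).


Linearize each channel (sRGB transfer function): c = v/255; c_lin = c/12.92 if c ≤ 0.04045, else ((c+0.055)/1.055)^2.4
  R: 136/255 ≈ 0.533333 > 0.04045 → ((0.533333+0.055)/1.055)^2.4 ≈ 0.246201
  G: 56/255 ≈ 0.219608 > 0.04045 → ((0.219608+0.055)/1.055)^2.4 ≈ 0.039546
  B: 139/255 ≈ 0.545098 > 0.04045 → ((0.545098+0.055)/1.055)^2.4 ≈ 0.258183
R_lin = 0.246201, G_lin = 0.039546, B_lin = 0.258183
L = 0.2126×R + 0.7152×G + 0.0722×B
L = 0.2126×0.246201 + 0.7152×0.039546 + 0.0722×0.258183
L ≈ 0.099267


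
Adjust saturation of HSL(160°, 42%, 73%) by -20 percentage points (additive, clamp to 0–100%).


Original S = 42%
Adjustment = -20 percentage points
New S = 42 + (-20) = 22
Clamp to [0, 100] → 22
= HSL(160°, 22%, 73%)


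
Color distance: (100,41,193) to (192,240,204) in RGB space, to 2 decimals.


d = √[(R₁-R₂)² + (G₁-G₂)² + (B₁-B₂)²]
d = √[(100-192)² + (41-240)² + (193-204)²]
d = √[8464 + 39601 + 121]
d = √48186
d ≈ 219.51


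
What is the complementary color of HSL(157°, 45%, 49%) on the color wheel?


Complement = opposite side of color wheel = hue + 180°
H' = (157 + 180) mod 360 = 337°
S and L unchanged.
= HSL(337°, 45%, 49%)


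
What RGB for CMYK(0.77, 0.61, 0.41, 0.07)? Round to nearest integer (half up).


R = 255 × (1-C) × (1-K) = 255 × 0.23 × 0.93 = 54.5445 → 55
G = 255 × (1-M) × (1-K) = 255 × 0.39 × 0.93 = 92.4885 → 92
B = 255 × (1-Y) × (1-K) = 255 × 0.59 × 0.93 = 139.9185 → 140
= RGB(55, 92, 140)


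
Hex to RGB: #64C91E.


64 → 100 (R)
C9 → 201 (G)
1E → 30 (B)
= RGB(100, 201, 30)


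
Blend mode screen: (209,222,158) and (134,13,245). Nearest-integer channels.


Screen: C = 255 - (255-A)×(255-B)/255, rounded to nearest integer
R: 255 - (255-209)×(255-134)/255 = 255 - 5566/255 ≈ 255 - 21.827 = 233.173 → 233
G: 255 - (255-222)×(255-13)/255 = 255 - 7986/255 ≈ 255 - 31.318 = 223.682 → 224
B: 255 - (255-158)×(255-245)/255 = 255 - 970/255 ≈ 255 - 3.804 = 251.196 → 251
= RGB(233, 224, 251)


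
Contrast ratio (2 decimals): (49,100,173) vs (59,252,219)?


Linearize each sRGB channel c=v/255: c/12.92 if c ≤ 0.04045 else ((c+0.055)/1.055)^2.4
L = 0.2126×R_lin + 0.7152×G_lin + 0.0722×B_lin
Color 1 (49,100,173):
  R=49: 49/255≈0.1922 > 0.04045 → ((0.1922+0.055)/1.055)^2.4 ≈ 0.03071
  G=100: 100/255≈0.3922 > 0.04045 → ((0.3922+0.055)/1.055)^2.4 ≈ 0.12744
  B=173: 173/255≈0.6784 > 0.04045 → ((0.6784+0.055)/1.055)^2.4 ≈ 0.41789
  L1 = 0.2126×0.03071 + 0.7152×0.12744 + 0.0722×0.41789 ≈ 0.12784
Color 2 (59,252,219):
  R=59: 59/255≈0.2314 > 0.04045 → ((0.2314+0.055)/1.055)^2.4 ≈ 0.04374
  G=252: 252/255≈0.9882 > 0.04045 → ((0.9882+0.055)/1.055)^2.4 ≈ 0.97345
  B=219: 219/255≈0.8588 > 0.04045 → ((0.8588+0.055)/1.055)^2.4 ≈ 0.70838
  L2 = 0.2126×0.04374 + 0.7152×0.97345 + 0.0722×0.70838 ≈ 0.75665
Lighter = 0.75665, Darker = 0.12784
Ratio = (L_lighter + 0.05) / (L_darker + 0.05)
Ratio = (0.75665 + 0.05) / (0.12784 + 0.05) = 0.80665 / 0.17784 ≈ 4.5357
Ratio ≈ 4.54:1


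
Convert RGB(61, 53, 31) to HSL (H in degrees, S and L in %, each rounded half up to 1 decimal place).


Normalize: R'=61/255≈0.2392, G'=53/255≈0.2078, B'=31/255≈0.1216
Max=61/255, Min=31/255, Δ=Max-Min=30/255
L = (Max+Min)/2 = (61+31)/510 = 92/510 = 0.18039… → L = 18.0%
L ≤ 0.5 → S = Δ/(Max+Min) = 30/(61+31) = 30/92 = 0.32608… → S = 32.6%
(the 1/255 factors cancel in S and H, so raw channel differences can be used)
Max is R' → H = 60 × (((G-B)/Δ) mod 6) = 60 × (((53-31)/30) mod 6)
  22/30 = 0.7333…
  H = 60 × 0.7333… = 44° → H = 44.0°
= HSL(44.0°, 32.6%, 18.0%)


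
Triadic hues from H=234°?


Triadic: equally spaced at 120° intervals
H1 = 234°
H2 = (234 + 120) mod 360 = 354°
H3 = (234 + 240) mod 360 = 114°
Triadic = 234°, 354°, 114°


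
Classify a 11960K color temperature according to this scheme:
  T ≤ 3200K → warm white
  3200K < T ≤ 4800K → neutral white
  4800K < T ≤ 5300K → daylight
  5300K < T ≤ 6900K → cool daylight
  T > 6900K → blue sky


Temperature: 11960K
11960K > 6900K → blue sky
Classification: blue sky


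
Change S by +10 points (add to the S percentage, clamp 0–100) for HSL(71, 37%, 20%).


Original S = 37%
Adjustment = +10 percentage points
New S = 37 + (10) = 47
Clamp to [0, 100] → 47
= HSL(71°, 47%, 20%)


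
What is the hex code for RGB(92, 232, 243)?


R = 92 → 5C (hex)
G = 232 → E8 (hex)
B = 243 → F3 (hex)
Hex = #5CE8F3


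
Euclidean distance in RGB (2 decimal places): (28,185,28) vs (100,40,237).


d = √[(R₁-R₂)² + (G₁-G₂)² + (B₁-B₂)²]
d = √[(28-100)² + (185-40)² + (28-237)²]
d = √[5184 + 21025 + 43681]
d = √69890
d ≈ 264.37


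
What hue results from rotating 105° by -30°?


New hue = (H + rotation) mod 360
New hue = (105 -30) mod 360
= 75 mod 360
= 75°


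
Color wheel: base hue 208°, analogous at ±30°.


Base hue: 208°
Left analog: (208 - 30) mod 360 = 178°
Right analog: (208 + 30) mod 360 = 238°
Analogous hues = 178° and 238°


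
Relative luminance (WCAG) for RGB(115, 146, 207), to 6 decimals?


Linearize each channel (sRGB transfer function): c = v/255; c_lin = c/12.92 if c ≤ 0.04045, else ((c+0.055)/1.055)^2.4
  R: 115/255 ≈ 0.450980 > 0.04045 → ((0.450980+0.055)/1.055)^2.4 ≈ 0.171441
  G: 146/255 ≈ 0.572549 > 0.04045 → ((0.572549+0.055)/1.055)^2.4 ≈ 0.287441
  B: 207/255 ≈ 0.811765 > 0.04045 → ((0.811765+0.055)/1.055)^2.4 ≈ 0.623960
R_lin = 0.171441, G_lin = 0.287441, B_lin = 0.623960
L = 0.2126×R + 0.7152×G + 0.0722×B
L = 0.2126×0.171441 + 0.7152×0.287441 + 0.0722×0.623960
L ≈ 0.287076
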